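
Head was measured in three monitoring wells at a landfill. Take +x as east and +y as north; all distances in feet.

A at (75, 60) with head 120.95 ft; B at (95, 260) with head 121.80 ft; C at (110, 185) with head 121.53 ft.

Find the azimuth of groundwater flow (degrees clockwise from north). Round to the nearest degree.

Three-point gradient (reference A): Δ to B = (20, 200, +0.85), Δ to C = (35, 125, +0.58).
∂h/∂x = +0.002167, ∂h/∂y = +0.004033 (det = -4500).
Flow direction (−∇h) has components (-0.002167 E, -0.004033 N).
Azimuth = atan2(E, N) = atan2(-0.002167, -0.004033) = 208.2° ≈ 208°.

208°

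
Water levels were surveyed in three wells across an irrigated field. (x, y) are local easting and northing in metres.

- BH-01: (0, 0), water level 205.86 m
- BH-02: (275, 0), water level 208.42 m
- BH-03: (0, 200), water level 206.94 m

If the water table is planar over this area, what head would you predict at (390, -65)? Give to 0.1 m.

209.1 m

∂h/∂x = (208.42 − 205.86) / (275 − 0) = +0.009309
∂h/∂y = (206.94 − 205.86) / (200 − 0) = +0.005400
h(390, -65) = 205.86 + (+0.009309)·(390) + (+0.005400)·(-65) = 205.86 +3.631 -0.351 = 209.140 m.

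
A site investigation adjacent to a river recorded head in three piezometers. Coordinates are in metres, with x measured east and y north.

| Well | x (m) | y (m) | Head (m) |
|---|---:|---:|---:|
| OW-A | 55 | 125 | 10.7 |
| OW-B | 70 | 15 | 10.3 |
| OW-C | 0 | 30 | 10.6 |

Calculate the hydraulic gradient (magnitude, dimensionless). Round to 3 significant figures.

Taking OW-A as reference: OW-B−OW-A = (15, -110, -0.4); OW-C−OW-A = (-55, -95, -0.1).
Determinant of the coordinate differences = 15·(-95) − (-55)·(-110) = -7475.
∂h/∂x = [(-0.4)·(-95) − (-0.1)·(-110)] / -7475 = -0.003612
∂h/∂y = [15·(-0.1) − (-55)·(-0.4)] / -7475 = +0.003144
|∇h| = √(-0.003612² + 0.003144²) = 0.004789

0.00479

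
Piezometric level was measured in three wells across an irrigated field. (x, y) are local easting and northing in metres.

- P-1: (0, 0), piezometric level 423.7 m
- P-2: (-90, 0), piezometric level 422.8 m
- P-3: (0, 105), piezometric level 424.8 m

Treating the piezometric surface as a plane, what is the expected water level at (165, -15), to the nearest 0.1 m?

425.2 m

∂h/∂x = (422.8 − 423.7) / (-90 − 0) = +0.010000
∂h/∂y = (424.8 − 423.7) / (105 − 0) = +0.01048
h(165, -15) = 423.7 + (+0.010000)·(165) + (+0.01048)·(-15) = 423.7 +1.650 -0.157 = 425.193 m.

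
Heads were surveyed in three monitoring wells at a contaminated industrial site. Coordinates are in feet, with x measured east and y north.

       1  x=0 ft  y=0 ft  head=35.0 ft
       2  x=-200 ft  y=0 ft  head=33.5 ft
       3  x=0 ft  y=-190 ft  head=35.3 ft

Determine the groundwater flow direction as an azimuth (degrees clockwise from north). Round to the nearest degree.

282°

∂h/∂x = (33.5 − 35.0) / (-200 − 0) = +0.007500
∂h/∂y = (35.3 − 35.0) / (-190 − 0) = -0.001579
Flow direction (−∇h) has components (-0.007500 E, +0.001579 N).
Azimuth = atan2(E, N) = atan2(-0.007500, +0.001579) = 281.9° ≈ 282°.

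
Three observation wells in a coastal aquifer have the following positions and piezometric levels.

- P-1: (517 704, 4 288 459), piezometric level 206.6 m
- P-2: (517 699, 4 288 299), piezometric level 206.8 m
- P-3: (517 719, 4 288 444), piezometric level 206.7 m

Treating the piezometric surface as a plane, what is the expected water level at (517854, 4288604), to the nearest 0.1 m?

Taking P-1 as reference: P-2−P-1 = (-5, -160, +0.2); P-3−P-1 = (15, -15, +0.1).
Determinant of the coordinate differences = (-5)·(-15) − 15·(-160) = 2475.
∂h/∂x = [(+0.2)·(-15) − (+0.1)·(-160)] / 2475 = +0.005253
∂h/∂y = [(-5)·(+0.1) − 15·(+0.2)] / 2475 = -0.001414
h(517854, 4288604) = 206.6 + (+0.005253)·(150) + (-0.001414)·(145) = 206.6 +0.788 -0.205 = 207.183 m.

207.2 m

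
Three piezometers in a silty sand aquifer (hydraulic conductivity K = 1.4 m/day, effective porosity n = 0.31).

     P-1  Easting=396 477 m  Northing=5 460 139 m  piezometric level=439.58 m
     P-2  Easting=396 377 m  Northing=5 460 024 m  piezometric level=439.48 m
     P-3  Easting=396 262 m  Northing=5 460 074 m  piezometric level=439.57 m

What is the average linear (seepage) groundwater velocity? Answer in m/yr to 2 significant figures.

Taking P-1 as reference: P-2−P-1 = (-100, -115, -0.10); P-3−P-1 = (-215, -65, -0.01).
Solve a·Δx + b·Δy = Δh: det = (-100)·(-65) − (-215)·(-115) = -18225.
∂h/∂x = [(-0.10)·(-65) − (-0.01)·(-115)] / -18225 = -0.0002936
∂h/∂y = [(-100)·(-0.01) − (-215)·(-0.10)] / -18225 = +0.001125
|∇h| = √(-0.0002936² + 0.001125²) = 0.001163
Seepage velocity v = K·i/n = 1.4 × 0.001163 / 0.31 = 0.005252 m/day = 1.918 m/yr.

1.9 m/yr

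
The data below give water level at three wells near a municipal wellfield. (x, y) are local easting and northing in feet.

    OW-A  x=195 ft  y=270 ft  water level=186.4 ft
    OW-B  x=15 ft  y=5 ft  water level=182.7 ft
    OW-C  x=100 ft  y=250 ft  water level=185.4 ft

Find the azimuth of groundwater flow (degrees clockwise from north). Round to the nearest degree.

With h = a·x + b·y + c and OW-A as origin, the differences give:
  (-180)·a + (-265)·b = -3.7
  (-95)·a + (-20)·b = -1.0
Eliminate b (×(-20) and ×(-265), subtract): -21575·a = -191.00 → a = ∂h/∂x = +0.008853
Back-substitute: b = ∂h/∂y = +0.007949.
Flow direction (−∇h) has components (-0.008853 E, -0.007949 N).
Azimuth = atan2(E, N) = atan2(-0.008853, -0.007949) = 228.1° ≈ 228°.

228°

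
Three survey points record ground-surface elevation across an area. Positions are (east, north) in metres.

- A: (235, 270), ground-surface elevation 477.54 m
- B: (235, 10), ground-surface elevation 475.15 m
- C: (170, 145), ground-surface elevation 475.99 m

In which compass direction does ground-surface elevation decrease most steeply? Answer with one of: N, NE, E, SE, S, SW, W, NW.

SW

Taking A as reference: B−A = (0, -260, -2.39); C−A = (-65, -125, -1.55).
Solve a·Δx + b·Δy = Δz: det = 0·(-125) − (-65)·(-260) = -16900.
∂z/∂x = [(-2.39)·(-125) − (-1.55)·(-260)] / -16900 = +0.006169
∂z/∂y = [0·(-1.55) − (-65)·(-2.39)] / -16900 = +0.009192
Steepest decrease is along −∇f = (-0.006169 E, -0.009192 N) → southwest.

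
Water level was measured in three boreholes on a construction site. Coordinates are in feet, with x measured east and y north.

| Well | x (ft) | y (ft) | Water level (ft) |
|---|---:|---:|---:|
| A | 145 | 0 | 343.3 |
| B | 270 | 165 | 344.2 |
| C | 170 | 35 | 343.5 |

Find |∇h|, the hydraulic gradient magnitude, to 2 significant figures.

With h = a·x + b·y + c and A as origin, the differences give:
  125·a + 165·b = +0.9
  25·a + 35·b = +0.2
Eliminate b (×35 and ×165, subtract): 250·a = -1.50 → a = ∂h/∂x = -0.006000
Back-substitute: b = ∂h/∂y = +0.010000.
|∇h| = √(-0.006000² + 0.010000²) = 0.01166

0.012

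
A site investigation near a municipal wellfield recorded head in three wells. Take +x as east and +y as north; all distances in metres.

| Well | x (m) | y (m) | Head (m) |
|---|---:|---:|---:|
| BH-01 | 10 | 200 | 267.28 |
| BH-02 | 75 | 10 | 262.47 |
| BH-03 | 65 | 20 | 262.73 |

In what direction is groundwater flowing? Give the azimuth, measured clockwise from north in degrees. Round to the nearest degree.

178°

With h = a·x + b·y + c and BH-01 as origin, the differences give:
  65·a + (-190)·b = -4.81
  55·a + (-180)·b = -4.55
Eliminate b (×(-180) and ×(-190), subtract): -1250·a = 1.300 → a = ∂h/∂x = -0.001040
Back-substitute: b = ∂h/∂y = +0.02496.
Flow direction (−∇h) has components (+0.001040 E, -0.02496 N).
Azimuth = atan2(E, N) = atan2(+0.001040, -0.02496) = 177.6° ≈ 178°.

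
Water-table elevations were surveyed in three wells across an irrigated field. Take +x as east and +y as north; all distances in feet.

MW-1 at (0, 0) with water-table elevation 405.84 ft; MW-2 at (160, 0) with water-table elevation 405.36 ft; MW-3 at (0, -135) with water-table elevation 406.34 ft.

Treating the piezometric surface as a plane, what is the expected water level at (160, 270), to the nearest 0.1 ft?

∂h/∂x = (405.36 − 405.84) / (160 − 0) = -0.003000
∂h/∂y = (406.34 − 405.84) / (-135 − 0) = -0.003704
h(160, 270) = 405.84 + (-0.003000)·(160) + (-0.003704)·(270) = 405.84 -0.480 -1.000 = 404.360 ft.

404.4 ft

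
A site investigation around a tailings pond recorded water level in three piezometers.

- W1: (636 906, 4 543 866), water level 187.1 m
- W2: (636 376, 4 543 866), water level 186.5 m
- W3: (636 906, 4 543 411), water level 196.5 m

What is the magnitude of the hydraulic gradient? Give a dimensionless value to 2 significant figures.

∂h/∂x = (186.5 − 187.1) / (636376 − 636906) = +0.001132
∂h/∂y = (196.5 − 187.1) / (4543411 − 4543866) = -0.02066
|∇h| = √(0.001132² + -0.02066²) = 0.02069

0.021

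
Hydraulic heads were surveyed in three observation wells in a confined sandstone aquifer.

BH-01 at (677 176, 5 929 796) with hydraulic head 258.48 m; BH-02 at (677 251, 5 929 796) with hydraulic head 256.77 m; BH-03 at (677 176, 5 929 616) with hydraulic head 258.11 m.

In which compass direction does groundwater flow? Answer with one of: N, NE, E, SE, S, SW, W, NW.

E

∂h/∂x = (256.77 − 258.48) / (677251 − 677176) = -0.02280
∂h/∂y = (258.11 − 258.48) / (5929616 − 5929796) = +0.002056
Flow = −∇h = (+0.02280 east, -0.002056 north), which points east.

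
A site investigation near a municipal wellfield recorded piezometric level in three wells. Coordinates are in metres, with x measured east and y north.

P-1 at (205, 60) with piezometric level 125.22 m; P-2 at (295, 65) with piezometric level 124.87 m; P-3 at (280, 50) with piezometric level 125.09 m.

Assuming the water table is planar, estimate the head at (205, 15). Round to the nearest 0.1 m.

Taking P-1 as reference: P-2−P-1 = (90, 5, -0.35); P-3−P-1 = (75, -10, -0.13).
Determinant of the coordinate differences = 90·(-10) − 75·5 = -1275.
∂h/∂x = [(-0.35)·(-10) − (-0.13)·5] / -1275 = -0.003255
∂h/∂y = [90·(-0.13) − 75·(-0.35)] / -1275 = -0.01141
h(205, 15) = 125.22 + (-0.003255)·(0) + (-0.01141)·(-45) = 125.22 -0.000 +0.514 = 125.734 m.

125.7 m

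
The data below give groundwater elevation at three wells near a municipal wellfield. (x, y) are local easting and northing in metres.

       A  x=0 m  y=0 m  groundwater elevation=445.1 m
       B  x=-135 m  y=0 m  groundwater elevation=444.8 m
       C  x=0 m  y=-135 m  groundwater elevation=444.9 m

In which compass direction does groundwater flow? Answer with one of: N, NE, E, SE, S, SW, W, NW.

∂h/∂x = (444.8 − 445.1) / (-135 − 0) = +0.002222
∂h/∂y = (444.9 − 445.1) / (-135 − 0) = +0.001481
Flow = −∇h = (-0.002222 east, -0.001481 north), which points southwest.

SW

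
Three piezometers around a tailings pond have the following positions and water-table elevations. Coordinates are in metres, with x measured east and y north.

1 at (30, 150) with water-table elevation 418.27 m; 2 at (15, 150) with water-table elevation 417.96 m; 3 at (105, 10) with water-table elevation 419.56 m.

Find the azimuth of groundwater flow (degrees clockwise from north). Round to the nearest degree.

With h = a·x + b·y + c and 1 as origin, the differences give:
  (-15)·a + 0·b = -0.31
  75·a + (-140)·b = +1.29
Eliminate b (×(-140) and ×0, subtract): 2100·a = 43.400 → a = ∂h/∂x = +0.02067
Back-substitute: b = ∂h/∂y = +0.001857.
Flow direction (−∇h) has components (-0.02067 E, -0.001857 N).
Azimuth = atan2(E, N) = atan2(-0.02067, -0.001857) = 264.9° ≈ 265°.

265°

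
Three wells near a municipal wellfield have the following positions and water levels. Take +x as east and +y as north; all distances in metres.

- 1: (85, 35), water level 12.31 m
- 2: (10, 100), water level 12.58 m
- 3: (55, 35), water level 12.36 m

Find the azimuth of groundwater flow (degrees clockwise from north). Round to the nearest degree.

143°

Taking 1 as reference: 2−1 = (-75, 65, +0.27); 3−1 = (-30, 0, +0.05).
Solve a·Δx + b·Δy = Δh: det = (-75)·0 − (-30)·65 = 1950.
∂h/∂x = [(+0.27)·0 − (+0.05)·65] / 1950 = -0.001667
∂h/∂y = [(-75)·(+0.05) − (-30)·(+0.27)] / 1950 = +0.002231
Flow direction (−∇h) has components (+0.001667 E, -0.002231 N).
Azimuth = atan2(E, N) = atan2(+0.001667, -0.002231) = 143.2° ≈ 143°.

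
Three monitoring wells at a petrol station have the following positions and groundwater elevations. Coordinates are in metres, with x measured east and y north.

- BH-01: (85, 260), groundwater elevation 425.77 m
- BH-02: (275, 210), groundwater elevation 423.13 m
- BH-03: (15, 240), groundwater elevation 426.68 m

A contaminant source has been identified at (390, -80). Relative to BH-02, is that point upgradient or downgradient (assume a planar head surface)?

Differences from BH-01: to BH-02 (Δx, Δy, Δh) = (190, -50, -2.64); to BH-03 = (-70, -20, +0.91).
Solve a·Δx + b·Δy = Δh: det = 190·(-20) − (-70)·(-50) = -7300.
∂h/∂x = [(-2.64)·(-20) − (+0.91)·(-50)] / -7300 = -0.01347
∂h/∂y = [190·(+0.91) − (-70)·(-2.64)] / -7300 = +0.001630
Head at (390, -80) = 425.77 + (-0.01347)·(305) + (+0.001630)·(-340) = 421.11 m.
That is lower than the 423.13 m at BH-02, so the point is downgradient.

downgradient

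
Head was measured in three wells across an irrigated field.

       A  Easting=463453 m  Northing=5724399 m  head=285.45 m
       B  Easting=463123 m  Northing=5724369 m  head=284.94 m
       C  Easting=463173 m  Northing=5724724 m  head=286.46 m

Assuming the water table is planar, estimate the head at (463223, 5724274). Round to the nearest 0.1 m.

Three-point gradient (reference A): Δ to B = (-330, -30, -0.51), Δ to C = (-280, 325, +1.01).
∂h/∂x = +0.001171, ∂h/∂y = +0.004117 (det = -115650).
h(463223, 5724274) = 285.45 + (+0.001171)·(-230) + (+0.004117)·(-125) = 285.45 -0.269 -0.515 = 284.666 m.

284.7 m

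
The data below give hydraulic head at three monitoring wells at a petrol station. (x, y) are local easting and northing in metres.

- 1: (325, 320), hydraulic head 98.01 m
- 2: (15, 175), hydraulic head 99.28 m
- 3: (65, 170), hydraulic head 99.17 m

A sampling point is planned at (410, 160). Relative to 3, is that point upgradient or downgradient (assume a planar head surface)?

downgradient

With h = a·x + b·y + c and 1 as origin, the differences give:
  (-310)·a + (-145)·b = +1.27
  (-260)·a + (-150)·b = +1.16
Eliminate b (×(-150) and ×(-145), subtract): 8800·a = -22.300 → a = ∂h/∂x = -0.002534
Back-substitute: b = ∂h/∂y = -0.003341.
Head at (410, 160) = 98.01 + (-0.002534)·(85) + (-0.003341)·(-160) = 98.33 m.
That is lower than the 99.17 m at 3, so the point is downgradient.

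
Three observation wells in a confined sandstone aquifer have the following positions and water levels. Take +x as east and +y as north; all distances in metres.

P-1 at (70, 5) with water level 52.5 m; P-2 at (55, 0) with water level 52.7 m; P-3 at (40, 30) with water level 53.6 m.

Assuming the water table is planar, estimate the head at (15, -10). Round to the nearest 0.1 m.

Differences from P-1: to P-2 (Δx, Δy, Δh) = (-15, -5, +0.2); to P-3 = (-30, 25, +1.1).
Solve a·Δx + b·Δy = Δh: det = (-15)·25 − (-30)·(-5) = -525.
∂h/∂x = [(+0.2)·25 − (+1.1)·(-5)] / -525 = -0.02000
∂h/∂y = [(-15)·(+1.1) − (-30)·(+0.2)] / -525 = +0.02000
h(15, -10) = 52.5 + (-0.02000)·(-55) + (+0.02000)·(-15) = 52.5 +1.100 -0.300 = 53.300 m.

53.3 m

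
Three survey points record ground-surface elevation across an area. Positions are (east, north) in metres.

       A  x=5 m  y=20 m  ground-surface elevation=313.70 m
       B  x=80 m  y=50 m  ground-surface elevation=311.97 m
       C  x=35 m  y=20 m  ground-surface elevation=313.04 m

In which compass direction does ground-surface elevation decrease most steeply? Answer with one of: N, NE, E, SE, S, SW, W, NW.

E

With z = a·x + b·y + c and A as origin, the differences give:
  75·a + 30·b = -1.73
  30·a + 0·b = -0.66
Eliminate b (×0 and ×30, subtract): -900·a = 19.800 → a = ∂z/∂x = -0.02200
Back-substitute: b = ∂z/∂y = -0.002667.
Steepest decrease is along −∇f = (+0.02200 E, +0.002667 N) → east.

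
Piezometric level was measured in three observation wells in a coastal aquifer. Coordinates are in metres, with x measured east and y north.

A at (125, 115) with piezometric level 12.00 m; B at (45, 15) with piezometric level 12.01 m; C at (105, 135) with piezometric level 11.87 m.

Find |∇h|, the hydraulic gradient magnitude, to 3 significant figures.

Differences from A: to B (Δx, Δy, Δh) = (-80, -100, +0.01); to C = (-20, 20, -0.13).
Determinant of the coordinate differences = (-80)·20 − (-20)·(-100) = -3600.
∂h/∂x = [(+0.01)·20 − (-0.13)·(-100)] / -3600 = +0.003556
∂h/∂y = [(-80)·(-0.13) − (-20)·(+0.01)] / -3600 = -0.002944
|∇h| = √(0.003556² + -0.002944²) = 0.004617

0.00462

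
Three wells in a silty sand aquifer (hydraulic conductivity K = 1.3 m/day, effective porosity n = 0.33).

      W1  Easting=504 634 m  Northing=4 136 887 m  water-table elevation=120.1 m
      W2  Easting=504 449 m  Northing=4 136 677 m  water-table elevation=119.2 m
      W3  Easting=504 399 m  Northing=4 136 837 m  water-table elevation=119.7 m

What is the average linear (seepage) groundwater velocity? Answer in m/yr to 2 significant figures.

5.1 m/yr

Three-point gradient (reference W1): Δ to W2 = (-185, -210, -0.9), Δ to W3 = (-235, -50, -0.4).
∂h/∂x = +0.0009726, ∂h/∂y = +0.003429 (det = -40100).
|∇h| = √(0.0009726² + 0.003429²) = 0.003564
Seepage velocity v = K·i/n = 1.3 × 0.003564 / 0.33 = 0.01404 m/day = 5.128 m/yr.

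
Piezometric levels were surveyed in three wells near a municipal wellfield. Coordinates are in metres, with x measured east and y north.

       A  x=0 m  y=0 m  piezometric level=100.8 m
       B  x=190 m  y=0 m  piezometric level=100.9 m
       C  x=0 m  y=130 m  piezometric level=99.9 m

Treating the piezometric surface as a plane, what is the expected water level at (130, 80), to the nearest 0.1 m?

∂h/∂x = (100.9 − 100.8) / (190 − 0) = +0.0005263
∂h/∂y = (99.9 − 100.8) / (130 − 0) = -0.006923
h(130, 80) = 100.8 + (+0.0005263)·(130) + (-0.006923)·(80) = 100.8 +0.068 -0.554 = 100.315 m.

100.3 m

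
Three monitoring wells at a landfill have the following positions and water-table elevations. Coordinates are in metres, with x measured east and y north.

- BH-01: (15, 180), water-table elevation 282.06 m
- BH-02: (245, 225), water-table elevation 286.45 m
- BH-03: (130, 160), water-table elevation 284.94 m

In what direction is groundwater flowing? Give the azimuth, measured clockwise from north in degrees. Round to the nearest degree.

Differences from BH-01: to BH-02 (Δx, Δy, Δh) = (230, 45, +4.39); to BH-03 = (115, -20, +2.88).
Solve a·Δx + b·Δy = Δh: det = 230·(-20) − 115·45 = -9775.
∂h/∂x = [(+4.39)·(-20) − (+2.88)·45] / -9775 = +0.02224
∂h/∂y = [230·(+2.88) − 115·(+4.39)] / -9775 = -0.01612
Flow direction (−∇h) has components (-0.02224 E, +0.01612 N).
Azimuth = atan2(E, N) = atan2(-0.02224, +0.01612) = 305.9° ≈ 306°.

306°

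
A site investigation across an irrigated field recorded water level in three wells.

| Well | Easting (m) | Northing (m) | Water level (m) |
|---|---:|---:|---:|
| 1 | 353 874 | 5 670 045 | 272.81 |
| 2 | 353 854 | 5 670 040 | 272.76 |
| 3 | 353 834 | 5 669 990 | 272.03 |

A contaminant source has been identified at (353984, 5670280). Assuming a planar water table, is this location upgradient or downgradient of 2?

With h = a·x + b·y + c and 1 as origin, the differences give:
  (-20)·a + (-5)·b = -0.05
  (-40)·a + (-55)·b = -0.78
Eliminate b (×(-55) and ×(-5), subtract): 900·a = -1.150 → a = ∂h/∂x = -0.001278
Back-substitute: b = ∂h/∂y = +0.01511.
Head at (353984, 5670280) = 272.81 + (-0.001278)·(110) + (+0.01511)·(235) = 276.22 m.
That is higher than the 272.76 m at 2, so the point is upgradient.

upgradient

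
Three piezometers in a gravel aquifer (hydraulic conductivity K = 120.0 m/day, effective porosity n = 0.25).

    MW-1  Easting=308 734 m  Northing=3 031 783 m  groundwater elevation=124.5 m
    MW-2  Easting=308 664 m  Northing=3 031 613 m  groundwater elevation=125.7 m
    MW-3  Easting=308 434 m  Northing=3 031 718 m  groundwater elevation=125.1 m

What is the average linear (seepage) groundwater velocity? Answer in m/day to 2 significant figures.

3.3 m/day

Differences from MW-1: to MW-2 (Δx, Δy, Δh) = (-70, -170, +1.2); to MW-3 = (-300, -65, +0.6).
Determinant of the coordinate differences = (-70)·(-65) − (-300)·(-170) = -46450.
∂h/∂x = [(+1.2)·(-65) − (+0.6)·(-170)] / -46450 = -0.0005167
∂h/∂y = [(-70)·(+0.6) − (-300)·(+1.2)] / -46450 = -0.006846
|∇h| = √(-0.0005167² + -0.006846²) = 0.006865
Seepage velocity v = K·i/n = 120.0 × 0.006865 / 0.25 = 3.295 m/day.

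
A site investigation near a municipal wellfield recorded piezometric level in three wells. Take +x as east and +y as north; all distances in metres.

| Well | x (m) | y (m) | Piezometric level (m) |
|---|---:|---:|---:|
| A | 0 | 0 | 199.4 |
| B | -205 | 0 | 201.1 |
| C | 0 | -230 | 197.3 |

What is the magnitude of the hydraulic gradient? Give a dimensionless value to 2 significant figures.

∂h/∂x = (201.1 − 199.4) / (-205 − 0) = -0.008293
∂h/∂y = (197.3 − 199.4) / (-230 − 0) = +0.009130
|∇h| = √(-0.008293² + 0.009130²) = 0.01233

0.012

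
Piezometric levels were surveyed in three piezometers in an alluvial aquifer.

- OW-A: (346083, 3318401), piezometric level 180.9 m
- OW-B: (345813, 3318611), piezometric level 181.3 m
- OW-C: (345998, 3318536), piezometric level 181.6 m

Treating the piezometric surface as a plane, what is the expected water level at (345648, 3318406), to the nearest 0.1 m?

178.8 m

Taking OW-A as reference: OW-B−OW-A = (-270, 210, +0.4); OW-C−OW-A = (-85, 135, +0.7).
Solve a·Δx + b·Δy = Δh: det = (-270)·135 − (-85)·210 = -18600.
∂h/∂x = [(+0.4)·135 − (+0.7)·210] / -18600 = +0.005000
∂h/∂y = [(-270)·(+0.7) − (-85)·(+0.4)] / -18600 = +0.008333
h(345648, 3318406) = 180.9 + (+0.005000)·(-435) + (+0.008333)·(5) = 180.9 -2.175 +0.042 = 178.767 m.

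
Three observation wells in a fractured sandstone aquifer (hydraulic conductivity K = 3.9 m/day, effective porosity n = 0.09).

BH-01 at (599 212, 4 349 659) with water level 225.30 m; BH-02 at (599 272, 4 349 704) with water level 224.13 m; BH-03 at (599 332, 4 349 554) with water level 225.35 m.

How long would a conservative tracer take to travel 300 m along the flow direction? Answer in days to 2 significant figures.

With h = a·x + b·y + c and BH-01 as origin, the differences give:
  60·a + 45·b = -1.17
  120·a + (-105)·b = +0.05
Eliminate b (×(-105) and ×45, subtract): -11700·a = 120.600 → a = ∂h/∂x = -0.01031
Back-substitute: b = ∂h/∂y = -0.01226.
|∇h| = √(-0.01031² + -0.01226²) = 0.01602
Seepage velocity v = K·i/n = 3.9 × 0.01602 / 0.09 = 0.6942 m/day.
t = 300 / 0.6942 = 432.2 days.

430 days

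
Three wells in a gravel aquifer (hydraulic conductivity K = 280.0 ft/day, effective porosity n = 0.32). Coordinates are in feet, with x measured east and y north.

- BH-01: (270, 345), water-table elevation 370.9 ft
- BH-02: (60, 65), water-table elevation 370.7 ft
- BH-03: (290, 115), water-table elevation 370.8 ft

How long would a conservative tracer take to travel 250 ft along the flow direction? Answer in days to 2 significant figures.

500 days

Taking BH-01 as reference: BH-02−BH-01 = (-210, -280, -0.2); BH-03−BH-01 = (20, -230, -0.1).
Determinant of the coordinate differences = (-210)·(-230) − 20·(-280) = 53900.
∂h/∂x = [(-0.2)·(-230) − (-0.1)·(-280)] / 53900 = +0.0003340
∂h/∂y = [(-210)·(-0.1) − 20·(-0.2)] / 53900 = +0.0004638
|∇h| = √(0.0003340² + 0.0004638²) = 0.0005715
Seepage velocity v = K·i/n = 280.0 × 0.0005715 / 0.32 = 0.5001 ft/day.
t = 250 / 0.5001 = 499.9 days.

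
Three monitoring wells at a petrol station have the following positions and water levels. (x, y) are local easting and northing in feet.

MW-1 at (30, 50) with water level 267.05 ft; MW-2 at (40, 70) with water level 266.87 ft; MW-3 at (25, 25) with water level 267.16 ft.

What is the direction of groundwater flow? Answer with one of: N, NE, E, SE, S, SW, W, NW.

Three-point gradient (reference MW-1): Δ to MW-2 = (10, 20, -0.18), Δ to MW-3 = (-5, -25, +0.11).
∂h/∂x = -0.01533, ∂h/∂y = -0.001333 (det = -150).
Flow = −∇h = (+0.01533 east, +0.001333 north), which points east.

E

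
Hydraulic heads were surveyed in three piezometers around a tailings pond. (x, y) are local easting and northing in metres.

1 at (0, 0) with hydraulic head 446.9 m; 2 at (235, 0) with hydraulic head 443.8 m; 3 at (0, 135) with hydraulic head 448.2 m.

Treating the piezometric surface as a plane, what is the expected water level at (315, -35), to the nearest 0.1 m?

∂h/∂x = (443.8 − 446.9) / (235 − 0) = -0.01319
∂h/∂y = (448.2 − 446.9) / (135 − 0) = +0.009630
h(315, -35) = 446.9 + (-0.01319)·(315) + (+0.009630)·(-35) = 446.9 -4.155 -0.337 = 442.408 m.

442.4 m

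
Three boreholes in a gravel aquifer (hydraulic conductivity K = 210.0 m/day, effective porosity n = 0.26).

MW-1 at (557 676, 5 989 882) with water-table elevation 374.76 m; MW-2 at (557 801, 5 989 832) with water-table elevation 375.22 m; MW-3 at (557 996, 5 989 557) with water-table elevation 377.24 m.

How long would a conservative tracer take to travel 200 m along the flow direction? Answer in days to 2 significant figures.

37 days

Taking MW-1 as reference: MW-2−MW-1 = (125, -50, +0.46); MW-3−MW-1 = (320, -325, +2.48).
Determinant of the coordinate differences = 125·(-325) − 320·(-50) = -24625.
∂h/∂x = [(+0.46)·(-325) − (+2.48)·(-50)] / -24625 = +0.001036
∂h/∂y = [125·(+2.48) − 320·(+0.46)] / -24625 = -0.006611
|∇h| = √(0.001036² + -0.006611²) = 0.006692
Seepage velocity v = K·i/n = 210.0 × 0.006692 / 0.26 = 5.405 m/day.
t = 200 / 5.405 = 37 days.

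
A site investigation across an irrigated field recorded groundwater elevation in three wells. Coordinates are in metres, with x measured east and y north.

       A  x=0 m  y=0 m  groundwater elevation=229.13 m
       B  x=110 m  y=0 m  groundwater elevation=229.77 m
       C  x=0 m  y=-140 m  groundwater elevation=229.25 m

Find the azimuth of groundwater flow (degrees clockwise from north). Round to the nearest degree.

278°

∂h/∂x = (229.77 − 229.13) / (110 − 0) = +0.005818
∂h/∂y = (229.25 − 229.13) / (-140 − 0) = -0.0008571
Flow direction (−∇h) has components (-0.005818 E, +0.0008571 N).
Azimuth = atan2(E, N) = atan2(-0.005818, +0.0008571) = 278.4° ≈ 278°.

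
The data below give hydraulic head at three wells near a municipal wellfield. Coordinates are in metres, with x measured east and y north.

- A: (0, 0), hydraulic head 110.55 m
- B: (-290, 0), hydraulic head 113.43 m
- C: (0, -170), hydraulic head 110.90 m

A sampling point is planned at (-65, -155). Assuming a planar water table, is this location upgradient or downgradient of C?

upgradient

∂h/∂x = (113.43 − 110.55) / (-290 − 0) = -0.009931
∂h/∂y = (110.90 − 110.55) / (-170 − 0) = -0.002059
Head at (-65, -155) = 110.55 + (-0.009931)·(-65) + (-0.002059)·(-155) = 111.51 m.
That is higher than the 110.90 m at C, so the point is upgradient.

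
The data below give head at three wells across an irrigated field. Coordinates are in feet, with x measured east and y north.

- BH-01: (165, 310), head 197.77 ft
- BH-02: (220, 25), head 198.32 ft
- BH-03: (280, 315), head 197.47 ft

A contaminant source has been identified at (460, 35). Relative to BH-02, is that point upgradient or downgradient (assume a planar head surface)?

downgradient

Differences from BH-01: to BH-02 (Δx, Δy, Δh) = (55, -285, +0.55); to BH-03 = (115, 5, -0.30).
Solve a·Δx + b·Δy = Δh: det = 55·5 − 115·(-285) = 33050.
∂h/∂x = [(+0.55)·5 − (-0.30)·(-285)] / 33050 = -0.002504
∂h/∂y = [55·(-0.30) − 115·(+0.55)] / 33050 = -0.002413
Head at (460, 35) = 197.77 + (-0.002504)·(295) + (-0.002413)·(-275) = 197.69 ft.
That is lower than the 198.32 ft at BH-02, so the point is downgradient.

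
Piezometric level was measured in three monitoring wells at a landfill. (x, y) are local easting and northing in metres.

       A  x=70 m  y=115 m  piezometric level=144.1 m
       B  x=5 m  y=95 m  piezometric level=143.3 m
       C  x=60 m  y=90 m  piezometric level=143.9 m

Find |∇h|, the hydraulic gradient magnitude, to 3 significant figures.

Three-point gradient (reference A): Δ to B = (-65, -20, -0.8), Δ to C = (-10, -25, -0.2).
∂h/∂x = +0.01123, ∂h/∂y = +0.003509 (det = 1425).
|∇h| = √(0.01123² + 0.003509²) = 0.01177

0.0118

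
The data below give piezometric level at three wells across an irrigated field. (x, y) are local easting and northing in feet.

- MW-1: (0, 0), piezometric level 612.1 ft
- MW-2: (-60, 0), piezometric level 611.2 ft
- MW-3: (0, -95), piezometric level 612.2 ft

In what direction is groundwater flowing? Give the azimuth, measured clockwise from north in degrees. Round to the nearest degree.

274°

∂h/∂x = (611.2 − 612.1) / (-60 − 0) = +0.01500
∂h/∂y = (612.2 − 612.1) / (-95 − 0) = -0.001053
Flow direction (−∇h) has components (-0.01500 E, +0.001053 N).
Azimuth = atan2(E, N) = atan2(-0.01500, +0.001053) = 274.0° ≈ 274°.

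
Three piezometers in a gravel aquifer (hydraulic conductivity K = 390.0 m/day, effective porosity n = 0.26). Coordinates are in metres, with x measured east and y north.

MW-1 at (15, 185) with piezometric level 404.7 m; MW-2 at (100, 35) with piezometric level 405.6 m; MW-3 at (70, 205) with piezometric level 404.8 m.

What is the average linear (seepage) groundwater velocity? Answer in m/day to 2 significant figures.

Differences from MW-1: to MW-2 (Δx, Δy, Δh) = (85, -150, +0.9); to MW-3 = (55, 20, +0.1).
Determinant of the coordinate differences = 85·20 − 55·(-150) = 9950.
∂h/∂x = [(+0.9)·20 − (+0.1)·(-150)] / 9950 = +0.003317
∂h/∂y = [85·(+0.1) − 55·(+0.9)] / 9950 = -0.004121
|∇h| = √(0.003317² + -0.004121²) = 0.00529
Seepage velocity v = K·i/n = 390.0 × 0.00529 / 0.26 = 7.935 m/day.

7.9 m/day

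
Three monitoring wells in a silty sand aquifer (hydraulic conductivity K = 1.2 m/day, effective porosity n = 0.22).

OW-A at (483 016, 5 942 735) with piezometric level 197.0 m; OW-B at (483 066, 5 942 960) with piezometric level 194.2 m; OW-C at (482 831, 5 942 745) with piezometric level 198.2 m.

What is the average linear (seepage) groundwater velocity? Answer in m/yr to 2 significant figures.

With h = a·x + b·y + c and OW-A as origin, the differences give:
  50·a + 225·b = -2.8
  (-185)·a + 10·b = +1.2
Eliminate b (×10 and ×225, subtract): 42125·a = -298.00 → a = ∂h/∂x = -0.007074
Back-substitute: b = ∂h/∂y = -0.01087.
|∇h| = √(-0.007074² + -0.01087²) = 0.01297
Seepage velocity v = K·i/n = 1.2 × 0.01297 / 0.22 = 0.07075 m/day = 25.84 m/yr.

26 m/yr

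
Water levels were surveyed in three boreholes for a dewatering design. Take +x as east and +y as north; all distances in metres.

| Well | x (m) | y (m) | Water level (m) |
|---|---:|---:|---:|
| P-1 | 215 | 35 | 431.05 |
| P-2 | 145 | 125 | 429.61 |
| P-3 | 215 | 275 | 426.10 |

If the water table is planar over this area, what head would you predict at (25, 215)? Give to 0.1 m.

428.5 m

With h = a·x + b·y + c and P-1 as origin, the differences give:
  (-70)·a + 90·b = -1.44
  0·a + 240·b = -4.95
Eliminate b (×240 and ×90, subtract): -16800·a = 99.900 → a = ∂h/∂x = -0.005946
Back-substitute: b = ∂h/∂y = -0.02062.
h(25, 215) = 431.05 + (-0.005946)·(-190) + (-0.02062)·(180) = 431.05 +1.130 -3.712 = 428.467 m.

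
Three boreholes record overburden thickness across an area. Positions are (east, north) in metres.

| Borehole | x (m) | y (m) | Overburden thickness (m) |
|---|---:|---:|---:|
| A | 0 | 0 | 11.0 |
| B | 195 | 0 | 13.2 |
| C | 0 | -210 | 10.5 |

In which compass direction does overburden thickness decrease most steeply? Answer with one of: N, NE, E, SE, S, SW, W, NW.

W

∂d/∂x = (13.2 − 11.0) / (195 − 0) = +0.01128
∂d/∂y = (10.5 − 11.0) / (-210 − 0) = +0.002381
Steepest decrease is along −∇f = (-0.01128 E, -0.002381 N) → west.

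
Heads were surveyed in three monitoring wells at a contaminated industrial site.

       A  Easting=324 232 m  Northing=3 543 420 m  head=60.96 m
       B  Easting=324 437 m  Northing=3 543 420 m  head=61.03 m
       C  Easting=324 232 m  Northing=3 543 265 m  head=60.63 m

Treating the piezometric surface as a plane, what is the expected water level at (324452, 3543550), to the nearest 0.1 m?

∂h/∂x = (61.03 − 60.96) / (324437 − 324232) = +0.0003415
∂h/∂y = (60.63 − 60.96) / (3543265 − 3543420) = +0.002129
h(324452, 3543550) = 60.96 + (+0.0003415)·(220) + (+0.002129)·(130) = 60.96 +0.075 +0.277 = 61.312 m.

61.3 m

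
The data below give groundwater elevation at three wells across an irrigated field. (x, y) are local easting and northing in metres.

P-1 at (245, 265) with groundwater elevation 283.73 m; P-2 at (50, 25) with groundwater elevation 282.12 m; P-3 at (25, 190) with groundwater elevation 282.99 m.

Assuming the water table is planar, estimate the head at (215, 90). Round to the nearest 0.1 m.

Differences from P-1: to P-2 (Δx, Δy, Δh) = (-195, -240, -1.61); to P-3 = (-220, -75, -0.74).
Solve a·Δx + b·Δy = Δh: det = (-195)·(-75) − (-220)·(-240) = -38175.
∂h/∂x = [(-1.61)·(-75) − (-0.74)·(-240)] / -38175 = +0.001489
∂h/∂y = [(-195)·(-0.74) − (-220)·(-1.61)] / -38175 = +0.005498
h(215, 90) = 283.73 + (+0.001489)·(-30) + (+0.005498)·(-175) = 283.73 -0.045 -0.962 = 282.723 m.

282.7 m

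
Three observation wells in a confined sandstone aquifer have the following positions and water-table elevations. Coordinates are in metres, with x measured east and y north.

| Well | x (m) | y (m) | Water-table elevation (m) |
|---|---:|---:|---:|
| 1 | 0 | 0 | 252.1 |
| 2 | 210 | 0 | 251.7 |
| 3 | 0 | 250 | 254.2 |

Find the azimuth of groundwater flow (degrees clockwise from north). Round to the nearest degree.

∂h/∂x = (251.7 − 252.1) / (210 − 0) = -0.001905
∂h/∂y = (254.2 − 252.1) / (250 − 0) = +0.008400
Flow direction (−∇h) has components (+0.001905 E, -0.008400 N).
Azimuth = atan2(E, N) = atan2(+0.001905, -0.008400) = 167.2° ≈ 167°.

167°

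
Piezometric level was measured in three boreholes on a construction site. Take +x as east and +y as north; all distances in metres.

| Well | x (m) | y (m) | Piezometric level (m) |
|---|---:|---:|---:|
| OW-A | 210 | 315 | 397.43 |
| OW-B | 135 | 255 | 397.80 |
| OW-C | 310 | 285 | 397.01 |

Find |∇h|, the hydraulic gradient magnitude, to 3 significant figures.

Differences from OW-A: to OW-B (Δx, Δy, Δh) = (-75, -60, +0.37); to OW-C = (100, -30, -0.42).
Solve a·Δx + b·Δy = Δh: det = (-75)·(-30) − 100·(-60) = 8250.
∂h/∂x = [(+0.37)·(-30) − (-0.42)·(-60)] / 8250 = -0.004400
∂h/∂y = [(-75)·(-0.42) − 100·(+0.37)] / 8250 = -0.0006667
|∇h| = √(-0.004400² + -0.0006667²) = 0.00445

0.00445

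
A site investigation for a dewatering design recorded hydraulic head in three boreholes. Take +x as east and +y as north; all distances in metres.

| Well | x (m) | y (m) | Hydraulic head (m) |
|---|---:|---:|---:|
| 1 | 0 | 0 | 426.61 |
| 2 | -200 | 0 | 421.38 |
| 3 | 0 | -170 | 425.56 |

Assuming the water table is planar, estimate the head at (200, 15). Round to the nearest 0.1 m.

431.9 m

∂h/∂x = (421.38 − 426.61) / (-200 − 0) = +0.02615
∂h/∂y = (425.56 − 426.61) / (-170 − 0) = +0.006176
h(200, 15) = 426.61 + (+0.02615)·(200) + (+0.006176)·(15) = 426.61 +5.230 +0.093 = 431.933 m.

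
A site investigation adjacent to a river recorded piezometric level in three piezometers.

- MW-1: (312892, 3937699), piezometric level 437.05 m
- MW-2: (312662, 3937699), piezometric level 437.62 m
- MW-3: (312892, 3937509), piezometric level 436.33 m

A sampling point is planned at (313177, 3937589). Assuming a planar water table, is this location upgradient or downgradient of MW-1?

downgradient

∂h/∂x = (437.62 − 437.05) / (312662 − 312892) = -0.002478
∂h/∂y = (436.33 − 437.05) / (3937509 − 3937699) = +0.003789
Head at (313177, 3937589) = 437.05 + (-0.002478)·(285) + (+0.003789)·(-110) = 435.93 m.
That is lower than the 437.05 m at MW-1, so the point is downgradient.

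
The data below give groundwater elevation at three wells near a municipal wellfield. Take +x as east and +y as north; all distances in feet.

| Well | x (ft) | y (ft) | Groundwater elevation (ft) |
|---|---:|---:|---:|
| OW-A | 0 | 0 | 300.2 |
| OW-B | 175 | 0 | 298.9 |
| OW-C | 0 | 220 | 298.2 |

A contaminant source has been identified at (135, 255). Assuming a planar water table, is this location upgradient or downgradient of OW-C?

downgradient

∂h/∂x = (298.9 − 300.2) / (175 − 0) = -0.007429
∂h/∂y = (298.2 − 300.2) / (220 − 0) = -0.009091
Head at (135, 255) = 300.2 + (-0.007429)·(135) + (-0.009091)·(255) = 296.88 ft.
That is lower than the 298.2 ft at OW-C, so the point is downgradient.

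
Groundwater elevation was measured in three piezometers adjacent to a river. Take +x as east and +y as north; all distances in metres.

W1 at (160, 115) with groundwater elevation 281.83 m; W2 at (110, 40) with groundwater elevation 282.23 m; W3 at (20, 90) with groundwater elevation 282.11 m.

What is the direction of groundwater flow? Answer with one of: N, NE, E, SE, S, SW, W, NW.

N

Taking W1 as reference: W2−W1 = (-50, -75, +0.40); W3−W1 = (-140, -25, +0.28).
Determinant of the coordinate differences = (-50)·(-25) − (-140)·(-75) = -9250.
∂h/∂x = [(+0.40)·(-25) − (+0.28)·(-75)] / -9250 = -0.001189
∂h/∂y = [(-50)·(+0.28) − (-140)·(+0.40)] / -9250 = -0.004541
Flow = −∇h = (+0.001189 east, +0.004541 north), which points north.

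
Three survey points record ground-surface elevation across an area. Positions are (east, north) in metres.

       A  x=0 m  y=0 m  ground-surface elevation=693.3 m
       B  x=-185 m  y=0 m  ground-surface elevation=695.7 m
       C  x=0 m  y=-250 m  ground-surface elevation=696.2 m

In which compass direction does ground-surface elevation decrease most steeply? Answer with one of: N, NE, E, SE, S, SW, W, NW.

NE

∂z/∂x = (695.7 − 693.3) / (-185 − 0) = -0.01297
∂z/∂y = (696.2 − 693.3) / (-250 − 0) = -0.01160
Steepest decrease is along −∇f = (+0.01297 E, +0.01160 N) → northeast.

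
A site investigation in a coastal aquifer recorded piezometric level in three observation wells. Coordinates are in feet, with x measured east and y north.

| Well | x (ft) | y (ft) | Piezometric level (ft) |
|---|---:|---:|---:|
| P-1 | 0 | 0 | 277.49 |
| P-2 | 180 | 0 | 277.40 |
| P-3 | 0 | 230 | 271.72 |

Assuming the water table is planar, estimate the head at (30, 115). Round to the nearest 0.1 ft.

274.6 ft

∂h/∂x = (277.40 − 277.49) / (180 − 0) = -0.0005000
∂h/∂y = (271.72 − 277.49) / (230 − 0) = -0.02509
h(30, 115) = 277.49 + (-0.0005000)·(30) + (-0.02509)·(115) = 277.49 -0.015 -2.885 = 274.590 ft.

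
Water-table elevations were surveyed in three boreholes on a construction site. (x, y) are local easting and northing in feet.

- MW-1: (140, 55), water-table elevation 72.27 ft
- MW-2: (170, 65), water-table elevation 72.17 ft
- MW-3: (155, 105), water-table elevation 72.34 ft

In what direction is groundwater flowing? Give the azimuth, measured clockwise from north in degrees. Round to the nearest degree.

122°

Taking MW-1 as reference: MW-2−MW-1 = (30, 10, -0.10); MW-3−MW-1 = (15, 50, +0.07).
Determinant of the coordinate differences = 30·50 − 15·10 = 1350.
∂h/∂x = [(-0.10)·50 − (+0.07)·10] / 1350 = -0.004222
∂h/∂y = [30·(+0.07) − 15·(-0.10)] / 1350 = +0.002667
Flow direction (−∇h) has components (+0.004222 E, -0.002667 N).
Azimuth = atan2(E, N) = atan2(+0.004222, -0.002667) = 122.3° ≈ 122°.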